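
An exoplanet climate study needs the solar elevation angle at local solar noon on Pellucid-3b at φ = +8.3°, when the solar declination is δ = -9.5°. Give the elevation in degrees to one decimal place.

72.2°

At local noon the hour angle is zero, so the zenith angle equals |φ − δ| = |+8.3° − (-9.500°)| = 17.800°.
Elevation = 90° − 17.800° = 72.2°.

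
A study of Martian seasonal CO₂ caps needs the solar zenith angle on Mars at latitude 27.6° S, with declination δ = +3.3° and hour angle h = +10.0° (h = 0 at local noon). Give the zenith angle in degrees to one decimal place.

θ_z = 32.4°

cos θ_z = sin ϕ sin δ + cos ϕ cos δ cos h = -0.026669 + 0.871293 = 0.844624.
θ_z = arccos(0.844624) = 32.4°.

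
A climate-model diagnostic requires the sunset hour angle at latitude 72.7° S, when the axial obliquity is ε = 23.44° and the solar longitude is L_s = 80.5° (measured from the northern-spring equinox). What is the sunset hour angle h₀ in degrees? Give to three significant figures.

Solar declination: sin δ = sin ε · sin L_s = sin 23.44° × sin 80.5° = 0.39233, so δ = +23.100°.
cos h₀ = −tan ϕ · tan δ = 1.3694 ≥ 1, so the Sun never rises (polar night) and h₀ = 0.

h₀ = 0.00°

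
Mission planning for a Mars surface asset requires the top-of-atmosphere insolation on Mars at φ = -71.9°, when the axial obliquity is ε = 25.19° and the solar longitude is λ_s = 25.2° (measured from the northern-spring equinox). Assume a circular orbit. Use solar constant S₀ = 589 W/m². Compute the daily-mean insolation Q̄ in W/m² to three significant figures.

Q̄ ≈ 15.9 W/m²

Solar declination: sin δ = sin ε · sin λ_s = sin 25.19° × sin 25.2° = 0.18122, so δ = +10.441°.
cos H₀ = −tan(-71.9°) tan(+10.441°) = 0.5638, H₀ = 0.9718 rad.
Bracket: H₀ sin φ sin δ + cos φ cos δ sin H₀ = 0.9718×-0.95052×0.18122 + 0.31068×0.98344×0.82592 = -0.167396 + 0.252348 = 0.084952.
Q̄ = (S₀/π) × [bracket] = (589/π) × 0.084952 = 15.93 W/m².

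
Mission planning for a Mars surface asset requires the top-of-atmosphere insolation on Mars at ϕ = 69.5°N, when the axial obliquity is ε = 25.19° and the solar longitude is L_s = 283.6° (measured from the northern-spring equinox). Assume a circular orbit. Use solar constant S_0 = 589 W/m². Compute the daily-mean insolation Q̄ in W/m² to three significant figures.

Q̄ ≈ 0.00 W/m²

Solar declination: sin δ = sin ε · sin L_s = sin 25.19° × sin 283.6° = -0.41369, so δ = -24.437°.
cos h₀ = −tan(+69.5°) tan(-24.437°) = 1.2153 ≥ 1 ⇒ polar night, h₀ = 0 and Q̄ = 0.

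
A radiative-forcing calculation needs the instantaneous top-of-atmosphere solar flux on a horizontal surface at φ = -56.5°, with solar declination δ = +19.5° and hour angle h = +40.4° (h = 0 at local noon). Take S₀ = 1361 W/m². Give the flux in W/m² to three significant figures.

cos θ_z = sin φ sin δ + cos φ cos δ cos h = -0.278357 + 0.396212 = 0.117855.
Flux = S₀ · cos θ_z = 1361 × 0.117855 = 160.4 W/m².

160 W/m²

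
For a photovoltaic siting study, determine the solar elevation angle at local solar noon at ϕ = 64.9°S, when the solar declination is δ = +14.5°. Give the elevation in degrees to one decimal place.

At local noon the hour angle is zero, so the zenith angle equals |ϕ − δ| = |-64.9° − (+14.500°)| = 79.400°.
Elevation = 90° − 79.400° = 10.6°.

10.6°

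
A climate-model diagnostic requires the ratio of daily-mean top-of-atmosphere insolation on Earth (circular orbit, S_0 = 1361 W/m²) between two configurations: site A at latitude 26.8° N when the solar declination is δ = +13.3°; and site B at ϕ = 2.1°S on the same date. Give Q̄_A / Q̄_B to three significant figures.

Q̄_A / Q̄_B ≈ 1.08

— Configuration A (ϕ=+26.8°):
cos h₀ = −tan(+26.8°) tan(+13.300°) = -0.1194, h₀ = 1.6905 rad.
Bracket: h₀ sin ϕ sin δ + cos ϕ cos δ sin h₀ = 1.6905×0.45088×0.23005 + 0.89259×0.97318×0.99285 = 0.175347 + 0.862440 = 1.037787.
Q̄ = (S_0/π) × [bracket] = (1361/π) × 1.037787 = 449.59 W/m².
— Configuration B (ϕ=-2.1°):
cos h₀ = −tan(-2.1°) tan(+13.300°) = 0.0087, h₀ = 1.5621 rad.
Bracket: h₀ sin ϕ sin δ + cos ϕ cos δ sin h₀ = 1.5621×-0.03664×0.23005 + 0.99933×0.97318×0.99996 = -0.013167 + 0.972489 = 0.959322.
Q̄ = (S_0/π) × [bracket] = (1361/π) × 0.959322 = 415.60 W/m².
Ratio Q̄_A / Q̄_B = 449.59 / 415.60 = 1.082.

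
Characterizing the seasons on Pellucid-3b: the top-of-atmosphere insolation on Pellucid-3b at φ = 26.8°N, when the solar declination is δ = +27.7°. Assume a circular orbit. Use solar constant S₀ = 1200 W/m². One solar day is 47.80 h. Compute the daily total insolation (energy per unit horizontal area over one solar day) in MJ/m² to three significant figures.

75.4 MJ/m²

cos H₀ = −tan(+26.8°) tan(+27.700°) = -0.2652, H₀ = 1.8392 rad.
Bracket: H₀ sin φ sin δ + cos φ cos δ sin H₀ = 1.8392×0.45088×0.46484 + 0.89259×0.88539×0.96419 = 0.385473 + 0.761990 = 1.147463.
Q̄ = (S₀/π) × [bracket] = (1200/π) × 1.147463 = 438.30 W/m².
Daily total = Q̄ × 47.80 h × 3600 s/h = 438.30 × 47.80 × 3600 / 10⁶ = 75.42 MJ/m².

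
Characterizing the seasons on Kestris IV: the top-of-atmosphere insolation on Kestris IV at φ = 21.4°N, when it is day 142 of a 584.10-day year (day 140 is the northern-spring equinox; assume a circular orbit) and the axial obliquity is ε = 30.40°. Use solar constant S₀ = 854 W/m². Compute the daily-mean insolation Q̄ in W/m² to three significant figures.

Solar longitude: λ_s = 360° × (142 − 140)/584.10 = 1.233°.
sin δ = sin 30.40° × sin 1.233° = 0.01089, so δ = +0.624°.
cos H₀ = −tan(+21.4°) tan(+0.624°) = -0.0043, H₀ = 1.5751 rad.
Bracket: H₀ sin φ sin δ + cos φ cos δ sin H₀ = 1.5751×0.36488×0.01089 + 0.93106×0.99994×0.99999 = 0.006259 + 0.930995 = 0.937254.
Q̄ = (S₀/π) × [bracket] = (854/π) × 0.937254 = 254.8 W/m².

Q̄ ≈ 255 W/m²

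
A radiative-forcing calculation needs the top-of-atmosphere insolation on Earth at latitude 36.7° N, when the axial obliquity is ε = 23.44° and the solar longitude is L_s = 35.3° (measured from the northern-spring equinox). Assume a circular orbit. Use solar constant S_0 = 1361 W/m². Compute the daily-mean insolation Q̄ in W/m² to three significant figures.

Q̄ ≈ 437 W/m²

Solar declination: sin δ = sin ε · sin L_s = sin 23.44° × sin 35.3° = 0.22987, so δ = +13.289°.
cos h₀ = −tan(+36.7°) tan(+13.289°) = -0.1761, h₀ = 1.7478 rad.
Bracket: h₀ sin ϕ sin δ + cos ϕ cos δ sin h₀ = 1.7478×0.59763×0.22987 + 0.80178×0.97322×0.98438 = 0.240108 + 0.768120 = 1.008228.
Q̄ = (S_0/π) × [bracket] = (1361/π) × 1.008228 = 436.8 W/m².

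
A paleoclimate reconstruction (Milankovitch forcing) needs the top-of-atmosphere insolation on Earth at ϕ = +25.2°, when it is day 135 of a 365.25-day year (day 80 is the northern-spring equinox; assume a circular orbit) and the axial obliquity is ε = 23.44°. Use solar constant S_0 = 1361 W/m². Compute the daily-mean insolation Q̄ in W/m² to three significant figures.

Q̄ ≈ 469 W/m²

Solar longitude: L_s = 360° × (135 − 80)/365.25 = 54.209°.
sin δ = sin 23.44° × sin 54.209° = 0.32267, so δ = +18.824°.
cos h₀ = −tan(+25.2°) tan(+18.824°) = -0.1604, h₀ = 1.7319 rad.
Bracket: h₀ sin ϕ sin δ + cos ϕ cos δ sin h₀ = 1.7319×0.42578×0.32267 + 0.90483×0.94651×0.98705 = 0.237940 + 0.845340 = 1.083280.
Q̄ = (S_0/π) × [bracket] = (1361/π) × 1.083280 = 469.3 W/m².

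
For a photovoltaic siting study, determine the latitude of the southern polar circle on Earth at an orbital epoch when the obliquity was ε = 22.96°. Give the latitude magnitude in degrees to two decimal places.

The polar circle is the lowest latitude that experiences at least one full rotation of continuous darkness at the northern-summer solstice; it lies at |φ| = 90° − ε = 90° − 22.96° = 67.04°.

67.04°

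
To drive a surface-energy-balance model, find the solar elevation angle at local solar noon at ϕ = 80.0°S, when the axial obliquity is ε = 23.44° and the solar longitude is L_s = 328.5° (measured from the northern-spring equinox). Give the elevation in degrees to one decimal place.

Solar declination: sin δ = sin ε · sin L_s = sin 23.44° × sin 328.5° = -0.20784, so δ = -11.996°.
At local noon the hour angle is zero, so the zenith angle equals |ϕ − δ| = |-80.0° − (-11.996°)| = 68.004°.
Elevation = 90° − 68.004° = 22.0°.

22.0°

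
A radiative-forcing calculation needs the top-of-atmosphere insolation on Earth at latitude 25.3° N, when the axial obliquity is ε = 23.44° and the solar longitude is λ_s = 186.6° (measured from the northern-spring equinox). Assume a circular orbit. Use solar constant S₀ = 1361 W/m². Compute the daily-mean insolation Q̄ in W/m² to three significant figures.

Solar declination: sin δ = sin ε · sin λ_s = sin 23.44° × sin 186.6° = -0.04572, so δ = -2.621°.
cos H₀ = −tan(+25.3°) tan(-2.621°) = 0.0216, H₀ = 1.5492 rad.
Bracket: H₀ sin φ sin δ + cos φ cos δ sin H₀ = 1.5492×0.42736×-0.04572 + 0.90408×0.99895×0.99977 = -0.030270 + 0.902923 = 0.872653.
Q̄ = (S₀/π) × [bracket] = (1361/π) × 0.872653 = 378.1 W/m².

Q̄ ≈ 378 W/m²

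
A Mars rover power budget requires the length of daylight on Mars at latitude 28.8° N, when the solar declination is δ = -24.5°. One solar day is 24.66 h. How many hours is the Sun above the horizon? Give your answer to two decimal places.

10.34 h

cos h₀ = −tan ϕ · tan δ = −tan(+28.8°) × tan(-24.500°) = 0.2505, so h₀ = 1.3176 rad = 75.49°.
Daylight = 2h₀/(2π) × 24.66 h = (1.3176/π) × 24.66 = 10.34 h.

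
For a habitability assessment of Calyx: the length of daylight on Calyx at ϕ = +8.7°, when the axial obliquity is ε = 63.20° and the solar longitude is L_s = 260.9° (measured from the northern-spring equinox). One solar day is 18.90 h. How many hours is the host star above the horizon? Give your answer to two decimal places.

7.71 h

Solar declination: sin δ = sin ε · sin L_s = sin 63.20° × sin 260.9° = -0.88135, so δ = -61.806°.
cos h₀ = −tan ϕ · tan δ = −tan(+8.7°) × tan(-61.806°) = 0.2855, so h₀ = 1.2813 rad = 73.41°.
Daylight = 2h₀/(2π) × 18.90 h = (1.2813/π) × 18.90 = 7.71 h.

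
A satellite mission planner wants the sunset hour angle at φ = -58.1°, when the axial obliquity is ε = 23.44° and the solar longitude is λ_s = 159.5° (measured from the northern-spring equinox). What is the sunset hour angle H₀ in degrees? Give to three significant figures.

Solar declination: sin δ = sin ε · sin λ_s = sin 23.44° × sin 159.5° = 0.13931, so δ = +8.008°.
cos H₀ = −tan φ · tan δ = −tan(-58.1°) × tan(+8.008°) = 0.2260, so H₀ = 1.3428 rad = 76.94°.

H₀ = 76.9°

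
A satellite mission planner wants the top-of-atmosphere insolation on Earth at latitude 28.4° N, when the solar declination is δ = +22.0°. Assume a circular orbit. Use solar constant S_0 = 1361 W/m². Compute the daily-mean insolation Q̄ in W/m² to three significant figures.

cos h₀ = −tan(+28.4°) tan(+22.000°) = -0.2185, h₀ = 1.7910 rad.
Bracket: h₀ sin ϕ sin δ + cos ϕ cos δ sin h₀ = 1.7910×0.47562×0.37461 + 0.87965×0.92718×0.97585 = 0.319106 + 0.795897 = 1.115003.
Q̄ = (S_0/π) × [bracket] = (1361/π) × 1.115003 = 483.0 W/m².

Q̄ ≈ 483 W/m²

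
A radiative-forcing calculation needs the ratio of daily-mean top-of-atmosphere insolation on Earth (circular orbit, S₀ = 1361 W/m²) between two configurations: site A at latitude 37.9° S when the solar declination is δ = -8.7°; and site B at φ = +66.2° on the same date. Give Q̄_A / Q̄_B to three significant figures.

Q̄_A / Q̄_B ≈ 4.53

— Configuration A (φ=-37.9°):
cos H₀ = −tan(-37.9°) tan(-8.700°) = -0.1191, H₀ = 1.6902 rad.
Bracket: H₀ sin φ sin δ + cos φ cos δ sin H₀ = 1.6902×-0.61429×-0.15126 + 0.78908×0.98849×0.99288 = 0.157049 + 0.774444 = 0.931493.
Q̄ = (S₀/π) × [bracket] = (1361/π) × 0.931493 = 403.54 W/m².
— Configuration B (φ=+66.2°):
cos H₀ = −tan(+66.2°) tan(-8.700°) = 0.3469, H₀ = 1.2165 rad.
Bracket: H₀ sin φ sin δ + cos φ cos δ sin H₀ = 1.2165×0.91496×-0.15126 + 0.40355×0.98849×0.93789 = -0.168360 + 0.374129 = 0.205769.
Q̄ = (S₀/π) × [bracket] = (1361/π) × 0.205769 = 89.143 W/m².
Ratio Q̄_A / Q̄_B = 403.54 / 89.143 = 4.527.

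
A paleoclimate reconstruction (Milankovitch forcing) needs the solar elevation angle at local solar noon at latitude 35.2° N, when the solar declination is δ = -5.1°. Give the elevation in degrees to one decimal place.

49.7°

At local noon the hour angle is zero, so the zenith angle equals |ϕ − δ| = |+35.2° − (-5.100°)| = 40.300°.
Elevation = 90° − 40.300° = 49.7°.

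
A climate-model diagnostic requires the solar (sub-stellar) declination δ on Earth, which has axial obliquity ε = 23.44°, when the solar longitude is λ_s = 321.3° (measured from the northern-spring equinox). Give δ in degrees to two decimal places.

sin δ = sin ε · sin λ_s = sin 23.44° × sin 321.3° = -0.248714.
δ = arcsin(-0.248714) = -14.40°.

δ = -14.40°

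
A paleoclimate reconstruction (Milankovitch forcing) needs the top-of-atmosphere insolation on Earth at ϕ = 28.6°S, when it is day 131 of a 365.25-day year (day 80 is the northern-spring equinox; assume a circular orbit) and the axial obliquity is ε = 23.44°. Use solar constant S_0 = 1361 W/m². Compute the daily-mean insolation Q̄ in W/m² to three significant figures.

Solar longitude: L_s = 360° × (131 − 80)/365.25 = 50.267°.
sin δ = sin 23.44° × sin 50.267° = 0.30591, so δ = +17.813°.
cos h₀ = −tan(-28.6°) tan(+17.813°) = 0.1752, h₀ = 1.3947 rad.
Bracket: h₀ sin ϕ sin δ + cos ϕ cos δ sin h₀ = 1.3947×-0.47869×0.30591 + 0.87798×0.95206×0.98454 = -0.204234 + 0.822967 = 0.618733.
Q̄ = (S_0/π) × [bracket] = (1361/π) × 0.618733 = 268.0 W/m².

Q̄ ≈ 268 W/m²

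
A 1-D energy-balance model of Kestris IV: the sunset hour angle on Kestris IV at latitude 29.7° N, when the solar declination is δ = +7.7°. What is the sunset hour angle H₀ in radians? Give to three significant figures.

H₀ = 1.65 rad

cos H₀ = −tan φ · tan δ = −tan(+29.7°) × tan(+7.700°) = -0.0771, so H₀ = 1.6480 rad = 94.42°.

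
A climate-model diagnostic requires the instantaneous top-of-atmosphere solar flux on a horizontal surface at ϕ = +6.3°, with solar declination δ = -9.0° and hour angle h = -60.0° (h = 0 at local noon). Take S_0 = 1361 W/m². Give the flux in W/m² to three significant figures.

cos θ_z = sin ϕ sin δ + cos ϕ cos δ cos h = -0.017166 + 0.490862 = 0.473696.
Flux = S_0 · cos θ_z = 1361 × 0.473696 = 644.7 W/m².

645 W/m²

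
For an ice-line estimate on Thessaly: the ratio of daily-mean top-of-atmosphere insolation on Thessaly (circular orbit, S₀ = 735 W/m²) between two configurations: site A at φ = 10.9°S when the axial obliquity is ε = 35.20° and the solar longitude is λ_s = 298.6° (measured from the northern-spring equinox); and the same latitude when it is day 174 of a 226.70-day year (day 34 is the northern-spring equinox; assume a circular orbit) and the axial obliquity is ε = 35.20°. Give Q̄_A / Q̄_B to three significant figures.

Q̄_A / Q̄_B ≈ 0.980

— Configuration A (φ=-10.9°):
Solar declination: sin δ = sin ε · sin λ_s = sin 35.20° × sin 298.6° = -0.50610, so δ = -30.404°.
cos H₀ = −tan(-10.9°) tan(-30.404°) = -0.1130, H₀ = 1.6840 rad.
Bracket: H₀ sin φ sin δ + cos φ cos δ sin H₀ = 1.6840×-0.18910×-0.50610 + 0.98196×0.86248×0.99360 = 0.161165 + 0.841501 = 1.002666.
Q̄ = (S₀/π) × [bracket] = (735/π) × 1.002666 = 234.58 W/m².
— Configuration B (φ=-10.9°):
Solar longitude: λ_s = 360° × (174 − 34)/226.70 = 222.320°.
sin δ = sin 35.20° × sin 222.320° = -0.38810, so δ = -22.836°.
cos H₀ = −tan(-10.9°) tan(-22.836°) = -0.0811, H₀ = 1.6520 rad.
Bracket: H₀ sin φ sin δ + cos φ cos δ sin H₀ = 1.6520×-0.18910×-0.38810 + 0.98196×0.92162×0.99671 = 0.121240 + 0.902017 = 1.023257.
Q̄ = (S₀/π) × [bracket] = (735/π) × 1.023257 = 239.40 W/m².
Ratio Q̄_A / Q̄_B = 234.58 / 239.40 = 0.9799.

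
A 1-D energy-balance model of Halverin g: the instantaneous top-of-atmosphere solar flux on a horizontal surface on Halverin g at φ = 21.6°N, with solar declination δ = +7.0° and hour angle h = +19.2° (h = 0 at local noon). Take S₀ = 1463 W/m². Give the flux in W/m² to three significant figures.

1.34e+03 W/m²

cos θ_z = sin φ sin δ + cos φ cos δ cos h = 0.044863 + 0.871514 = 0.916377.
Flux = S₀ · cos θ_z = 1463 × 0.916377 = 1341 W/m².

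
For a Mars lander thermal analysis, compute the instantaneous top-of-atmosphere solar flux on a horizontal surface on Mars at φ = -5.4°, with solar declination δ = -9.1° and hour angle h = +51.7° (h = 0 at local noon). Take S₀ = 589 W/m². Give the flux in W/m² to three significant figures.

cos θ_z = sin φ sin δ + cos φ cos δ cos h = 0.014884 + 0.609262 = 0.624146.
Flux = S₀ · cos θ_z = 589 × 0.624146 = 367.6 W/m².

368 W/m²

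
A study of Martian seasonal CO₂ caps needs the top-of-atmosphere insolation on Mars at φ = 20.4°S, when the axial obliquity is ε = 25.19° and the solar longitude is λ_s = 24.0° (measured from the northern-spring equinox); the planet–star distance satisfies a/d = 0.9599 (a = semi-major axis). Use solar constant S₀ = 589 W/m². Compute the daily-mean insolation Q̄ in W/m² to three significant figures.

Q̄ ≈ 143 W/m²

Solar declination: sin δ = sin ε · sin λ_s = sin 25.19° × sin 24.0° = 0.17312, so δ = +9.969°.
cos H₀ = −tan(-20.4°) tan(+9.969°) = 0.0654, H₀ = 1.5054 rad.
Bracket: H₀ sin φ sin δ + cos φ cos δ sin H₀ = 1.5054×-0.34857×0.17312 + 0.93728×0.98490×0.99786 = -0.090843 + 0.921152 = 0.830309.
Inverse-square distance factor (a/d)² = 0.9599² = 0.921408.
Q̄ = (S₀/π) × 0.921408 × [bracket] = (589/π) × 0.921408 × 0.830309 = 143.4 W/m².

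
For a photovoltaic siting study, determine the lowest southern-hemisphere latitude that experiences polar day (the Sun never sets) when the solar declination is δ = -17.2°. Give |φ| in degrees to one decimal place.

Polar day requires cos H₀ = −tan φ tan δ ≤ −1, i.e. tan φ tan δ ≥ 1.
The boundary is |tan φ| · |tan δ| = 1, so |φ| = 90° − |δ| = 90° − 17.2° = 72.8° in the southern hemisphere.

|φ| = 72.8°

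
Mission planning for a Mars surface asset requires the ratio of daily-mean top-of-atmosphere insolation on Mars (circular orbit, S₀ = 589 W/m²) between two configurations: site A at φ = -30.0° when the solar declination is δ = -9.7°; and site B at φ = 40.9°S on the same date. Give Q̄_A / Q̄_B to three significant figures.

Q̄_A / Q̄_B ≈ 1.07

— Configuration A (φ=-30.0°):
cos H₀ = −tan(-30.0°) tan(-9.700°) = -0.0987, H₀ = 1.6696 rad.
Bracket: H₀ sin φ sin δ + cos φ cos δ sin H₀ = 1.6696×-0.50000×-0.16849 + 0.86603×0.98570×0.99512 = 0.140655 + 0.849480 = 0.990135.
Q̄ = (S₀/π) × [bracket] = (589/π) × 0.990135 = 185.63 W/m².
— Configuration B (φ=-40.9°):
cos H₀ = −tan(-40.9°) tan(-9.700°) = -0.1481, H₀ = 1.7194 rad.
Bracket: H₀ sin φ sin δ + cos φ cos δ sin H₀ = 1.7194×-0.65474×-0.16849 + 0.75585×0.98570×0.98898 = 0.189679 + 0.736831 = 0.926510.
Q̄ = (S₀/π) × [bracket] = (589/π) × 0.926510 = 173.71 W/m².
Ratio Q̄_A / Q̄_B = 185.63 / 173.71 = 1.069.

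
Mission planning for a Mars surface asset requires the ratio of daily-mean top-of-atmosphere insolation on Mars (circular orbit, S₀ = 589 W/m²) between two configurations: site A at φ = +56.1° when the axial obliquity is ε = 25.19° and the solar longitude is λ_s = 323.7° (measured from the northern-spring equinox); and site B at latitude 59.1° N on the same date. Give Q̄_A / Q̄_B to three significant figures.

— Configuration A (φ=+56.1°):
Solar declination: sin δ = sin ε · sin λ_s = sin 25.19° × sin 323.7° = -0.25197, so δ = -14.594°.
cos H₀ = −tan(+56.1°) tan(-14.594°) = 0.3875, H₀ = 1.1729 rad.
Bracket: H₀ sin φ sin δ + cos φ cos δ sin H₀ = 1.1729×0.83001×-0.25197 + 0.55775×0.96773×0.92188 = -0.245298 + 0.497586 = 0.252288.
Q̄ = (S₀/π) × [bracket] = (589/π) × 0.252288 = 47.300 W/m².
— Configuration B (φ=+59.1°):
cos H₀ = −tan(+59.1°) tan(-14.594°) = 0.4351, H₀ = 1.1207 rad.
Bracket: H₀ sin φ sin δ + cos φ cos δ sin H₀ = 1.1207×0.85806×-0.25197 + 0.51354×0.96773×0.90040 = -0.242301 + 0.447470 = 0.205169.
Q̄ = (S₀/π) × [bracket] = (589/π) × 0.205169 = 38.466 W/m².
Ratio Q̄_A / Q̄_B = 47.300 / 38.466 = 1.230.

Q̄_A / Q̄_B ≈ 1.23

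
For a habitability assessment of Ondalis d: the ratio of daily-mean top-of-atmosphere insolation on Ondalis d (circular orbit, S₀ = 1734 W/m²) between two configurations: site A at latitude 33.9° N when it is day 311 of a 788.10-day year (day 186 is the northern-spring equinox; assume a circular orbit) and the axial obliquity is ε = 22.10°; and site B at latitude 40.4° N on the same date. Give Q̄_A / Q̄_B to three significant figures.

— Configuration A (φ=+33.9°):
Solar longitude: λ_s = 360° × (311 − 186)/788.10 = 57.099°.
sin δ = sin 22.10° × sin 57.099° = 0.31588, so δ = +18.414°.
cos H₀ = −tan(+33.9°) tan(+18.414°) = -0.2237, H₀ = 1.7964 rad.
Bracket: H₀ sin φ sin δ + cos φ cos δ sin H₀ = 1.7964×0.55775×0.31588 + 0.83001×0.94880×0.97465 = 0.316493 + 0.767550 = 1.084043.
Q̄ = (S₀/π) × [bracket] = (1734/π) × 1.084043 = 598.34 W/m².
— Configuration B (φ=+40.4°):
cos H₀ = −tan(+40.4°) tan(+18.414°) = -0.2833, H₀ = 1.8581 rad.
Bracket: H₀ sin φ sin δ + cos φ cos δ sin H₀ = 1.8581×0.64812×0.31588 + 0.76154×0.94880×0.95902 = 0.380405 + 0.692939 = 1.073344.
Q̄ = (S₀/π) × [bracket] = (1734/π) × 1.073344 = 592.43 W/m².
Ratio Q̄_A / Q̄_B = 598.34 / 592.43 = 1.010.

Q̄_A / Q̄_B ≈ 1.01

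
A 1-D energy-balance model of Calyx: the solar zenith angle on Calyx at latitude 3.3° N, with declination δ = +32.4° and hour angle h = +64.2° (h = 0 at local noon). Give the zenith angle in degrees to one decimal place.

θ_z = 66.6°

cos θ_z = sin ϕ sin δ + cos ϕ cos δ cos h = 0.030844 + 0.366868 = 0.397712.
θ_z = arccos(0.397712) = 66.6°.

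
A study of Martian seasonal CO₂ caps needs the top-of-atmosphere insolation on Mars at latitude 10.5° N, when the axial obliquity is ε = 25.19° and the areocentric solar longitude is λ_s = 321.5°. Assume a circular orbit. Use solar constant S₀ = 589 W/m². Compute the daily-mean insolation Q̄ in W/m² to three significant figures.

Q̄ ≈ 164 W/m²

sin δ = sin 25.19° × sin 321.5° = -0.26496, so δ = -15.364°.
cos H₀ = −tan(+10.5°) tan(-15.364°) = 0.0509, H₀ = 1.5198 rad.
Bracket: H₀ sin φ sin δ + cos φ cos δ sin H₀ = 1.5198×0.18224×-0.26496 + 0.98325×0.96426×0.99870 = -0.073386 + 0.946876 = 0.873490.
Q̄ = (S₀/π) × [bracket] = (589/π) × 0.873490 = 163.8 W/m².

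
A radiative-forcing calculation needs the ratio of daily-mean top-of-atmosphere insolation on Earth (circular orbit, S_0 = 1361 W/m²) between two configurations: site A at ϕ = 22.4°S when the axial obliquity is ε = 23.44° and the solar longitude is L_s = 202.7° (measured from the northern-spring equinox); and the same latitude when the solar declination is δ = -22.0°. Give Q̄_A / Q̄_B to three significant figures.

Q̄_A / Q̄_B ≈ 0.921

— Configuration A (ϕ=-22.4°):
Solar declination: sin δ = sin ε · sin L_s = sin 23.44° × sin 202.7° = -0.15351, so δ = -8.830°.
cos h₀ = −tan(-22.4°) tan(-8.830°) = -0.0640, h₀ = 1.6349 rad.
Bracket: h₀ sin ϕ sin δ + cos ϕ cos δ sin h₀ = 1.6349×-0.38107×-0.15351 + 0.92455×0.98815×0.99795 = 0.095638 + 0.911721 = 1.007359.
Q̄ = (S_0/π) × [bracket] = (1361/π) × 1.007359 = 436.41 W/m².
— Configuration B (ϕ=-22.4°):
cos h₀ = −tan(-22.4°) tan(-22.000°) = -0.1665, h₀ = 1.7381 rad.
Bracket: h₀ sin ϕ sin δ + cos ϕ cos δ sin h₀ = 1.7381×-0.38107×-0.37461 + 0.92455×0.92718×0.98604 = 0.248118 + 0.845257 = 1.093375.
Q̄ = (S_0/π) × [bracket] = (1361/π) × 1.093375 = 473.67 W/m².
Ratio Q̄_A / Q̄_B = 436.41 / 473.67 = 0.9213.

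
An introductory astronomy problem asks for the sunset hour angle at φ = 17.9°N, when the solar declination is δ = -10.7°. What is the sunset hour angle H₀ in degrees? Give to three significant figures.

H₀ = 86.5°

cos H₀ = −tan φ · tan δ = −tan(+17.9°) × tan(-10.700°) = 0.0610, so H₀ = 1.5097 rad = 86.50°.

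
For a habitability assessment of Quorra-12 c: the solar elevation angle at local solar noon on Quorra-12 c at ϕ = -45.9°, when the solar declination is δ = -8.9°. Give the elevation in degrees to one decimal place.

53.0°

At local noon the hour angle is zero, so the zenith angle equals |ϕ − δ| = |-45.9° − (-8.900°)| = 37.000°.
Elevation = 90° − 37.000° = 53.0°.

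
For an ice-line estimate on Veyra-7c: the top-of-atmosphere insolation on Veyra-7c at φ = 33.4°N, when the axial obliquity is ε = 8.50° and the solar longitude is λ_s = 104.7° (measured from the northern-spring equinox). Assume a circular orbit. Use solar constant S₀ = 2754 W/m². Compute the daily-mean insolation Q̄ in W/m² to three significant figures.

Solar declination: sin δ = sin ε · sin λ_s = sin 8.50° × sin 104.7° = 0.14297, so δ = +8.220°.
cos H₀ = −tan(+33.4°) tan(+8.220°) = -0.0953, H₀ = 1.6662 rad.
Bracket: H₀ sin φ sin δ + cos φ cos δ sin H₀ = 1.6662×0.55048×0.14297 + 0.83485×0.98973×0.99545 = 0.131133 + 0.822517 = 0.953650.
Q̄ = (S₀/π) × [bracket] = (2754/π) × 0.953650 = 836.0 W/m².

Q̄ ≈ 836 W/m²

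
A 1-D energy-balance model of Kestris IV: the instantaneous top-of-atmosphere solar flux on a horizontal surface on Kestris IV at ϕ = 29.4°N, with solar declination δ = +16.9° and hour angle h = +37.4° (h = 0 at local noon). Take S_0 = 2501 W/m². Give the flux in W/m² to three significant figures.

2.01e+03 W/m²

cos θ_z = sin ϕ sin δ + cos ϕ cos δ cos h = 0.142707 + 0.662215 = 0.804922.
Flux = S_0 · cos θ_z = 2501 × 0.804922 = 2013 W/m².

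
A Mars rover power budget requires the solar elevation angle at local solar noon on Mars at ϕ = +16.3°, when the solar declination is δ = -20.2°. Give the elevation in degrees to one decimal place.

At local noon the hour angle is zero, so the zenith angle equals |ϕ − δ| = |+16.3° − (-20.200°)| = 36.500°.
Elevation = 90° − 36.500° = 53.5°.

53.5°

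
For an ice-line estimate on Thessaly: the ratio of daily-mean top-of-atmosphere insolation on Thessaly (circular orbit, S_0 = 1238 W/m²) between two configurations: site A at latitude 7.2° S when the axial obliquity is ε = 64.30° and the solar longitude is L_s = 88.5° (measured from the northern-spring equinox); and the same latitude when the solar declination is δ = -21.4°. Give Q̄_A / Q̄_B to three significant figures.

— Configuration A (ϕ=-7.2°):
Solar declination: sin δ = sin ε · sin L_s = sin 64.30° × sin 88.5° = 0.90077, so δ = +64.259°.
cos h₀ = −tan(-7.2°) tan(+64.259°) = 0.2620, h₀ = 1.3057 rad.
Bracket: h₀ sin ϕ sin δ + cos ϕ cos δ sin h₀ = 1.3057×-0.12533×0.90077 + 0.99211×0.43430×0.96506 = -0.147405 + 0.415819 = 0.268414.
Q̄ = (S_0/π) × [bracket] = (1238/π) × 0.268414 = 105.77 W/m².
— Configuration B (ϕ=-7.2°):
cos h₀ = −tan(-7.2°) tan(-21.400°) = -0.0495, h₀ = 1.6203 rad.
Bracket: h₀ sin ϕ sin δ + cos ϕ cos δ sin h₀ = 1.6203×-0.12533×-0.36488 + 0.99211×0.93106×0.99877 = 0.074097 + 0.922578 = 0.996675.
Q̄ = (S_0/π) × [bracket] = (1238/π) × 0.996675 = 392.76 W/m².
Ratio Q̄_A / Q̄_B = 105.77 / 392.76 = 0.2693.

Q̄_A / Q̄_B ≈ 0.269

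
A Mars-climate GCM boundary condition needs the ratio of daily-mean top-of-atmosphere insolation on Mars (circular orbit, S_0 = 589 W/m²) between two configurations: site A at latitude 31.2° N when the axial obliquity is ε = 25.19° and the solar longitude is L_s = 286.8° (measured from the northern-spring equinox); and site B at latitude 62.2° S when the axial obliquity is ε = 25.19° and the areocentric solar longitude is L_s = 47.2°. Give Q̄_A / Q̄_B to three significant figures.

— Configuration A (ϕ=+31.2°):
Solar declination: sin δ = sin ε · sin L_s = sin 25.19° × sin 286.8° = -0.40746, so δ = -24.045°.
cos h₀ = −tan(+31.2°) tan(-24.045°) = 0.2702, h₀ = 1.2972 rad.
Bracket: h₀ sin ϕ sin δ + cos ϕ cos δ sin h₀ = 1.2972×0.51803×-0.40746 + 0.85536×0.91323×0.96280 = -0.273808 + 0.752082 = 0.478274.
Q̄ = (S_0/π) × [bracket] = (589/π) × 0.478274 = 89.669 W/m².
— Configuration B (ϕ=-62.2°):
sin δ = sin 25.19° × sin 47.2° = 0.31229, so δ = +18.197°.
cos h₀ = −tan(-62.2°) tan(+18.197°) = 0.6235, h₀ = 0.8976 rad.
Bracket: h₀ sin ϕ sin δ + cos ϕ cos δ sin h₀ = 0.8976×-0.88458×0.31229 + 0.46639×0.94999×0.78183 = -0.247958 + 0.346402 = 0.098444.
Q̄ = (S_0/π) × [bracket] = (589/π) × 0.098444 = 18.457 W/m².
Ratio Q̄_A / Q̄_B = 89.669 / 18.457 = 4.858.

Q̄_A / Q̄_B ≈ 4.86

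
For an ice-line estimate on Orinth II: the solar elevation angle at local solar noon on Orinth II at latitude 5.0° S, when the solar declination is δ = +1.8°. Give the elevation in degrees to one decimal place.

83.2°

At local noon the hour angle is zero, so the zenith angle equals |φ − δ| = |-5.0° − (+1.800°)| = 6.800°.
Elevation = 90° − 6.800° = 83.2°.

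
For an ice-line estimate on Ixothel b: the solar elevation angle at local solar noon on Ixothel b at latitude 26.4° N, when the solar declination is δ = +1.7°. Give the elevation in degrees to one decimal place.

At local noon the hour angle is zero, so the zenith angle equals |φ − δ| = |+26.4° − (+1.700°)| = 24.700°.
Elevation = 90° − 24.700° = 65.3°.

65.3°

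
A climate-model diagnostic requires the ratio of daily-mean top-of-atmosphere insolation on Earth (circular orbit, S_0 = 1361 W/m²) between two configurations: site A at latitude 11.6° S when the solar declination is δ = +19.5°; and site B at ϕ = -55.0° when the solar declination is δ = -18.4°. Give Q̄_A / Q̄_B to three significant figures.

— Configuration A (ϕ=-11.6°):
cos h₀ = −tan(-11.6°) tan(+19.500°) = 0.0727, h₀ = 1.4980 rad.
Bracket: h₀ sin ϕ sin δ + cos ϕ cos δ sin h₀ = 1.4980×-0.20108×0.33381 + 0.97958×0.94264×0.99735 = -0.100550 + 0.920944 = 0.820394.
Q̄ = (S_0/π) × [bracket] = (1361/π) × 0.820394 = 355.41 W/m².
— Configuration B (ϕ=-55.0°):
cos h₀ = −tan(-55.0°) tan(-18.400°) = -0.4751, h₀ = 2.0659 rad.
Bracket: h₀ sin ϕ sin δ + cos ϕ cos δ sin h₀ = 2.0659×-0.81915×-0.31565 + 0.57358×0.94888×0.87994 = 0.534169 + 0.478915 = 1.013084.
Q̄ = (S_0/π) × [bracket] = (1361/π) × 1.013084 = 438.89 W/m².
Ratio Q̄_A / Q̄_B = 355.41 / 438.89 = 0.8098.

Q̄_A / Q̄_B ≈ 0.810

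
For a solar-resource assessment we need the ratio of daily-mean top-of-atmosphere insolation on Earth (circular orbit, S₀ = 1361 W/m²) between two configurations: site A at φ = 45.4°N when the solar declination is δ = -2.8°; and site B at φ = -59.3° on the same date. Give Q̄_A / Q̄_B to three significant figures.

Q̄_A / Q̄_B ≈ 1.12

— Configuration A (φ=+45.4°):
cos H₀ = −tan(+45.4°) tan(-2.800°) = 0.0496, H₀ = 1.5212 rad.
Bracket: H₀ sin φ sin δ + cos φ cos δ sin H₀ = 1.5212×0.71203×-0.04885 + 0.70215×0.99881×0.99877 = -0.052911 + 0.700452 = 0.647541.
Q̄ = (S₀/π) × [bracket] = (1361/π) × 0.647541 = 280.53 W/m².
— Configuration B (φ=-59.3°):
cos H₀ = −tan(-59.3°) tan(-2.800°) = -0.0824, H₀ = 1.6533 rad.
Bracket: H₀ sin φ sin δ + cos φ cos δ sin H₀ = 1.6533×-0.85985×-0.04885 + 0.51054×0.99881×0.99660 = 0.069445 + 0.508199 = 0.577644.
Q̄ = (S₀/π) × [bracket] = (1361/π) × 0.577644 = 250.25 W/m².
Ratio Q̄_A / Q̄_B = 280.53 / 250.25 = 1.121.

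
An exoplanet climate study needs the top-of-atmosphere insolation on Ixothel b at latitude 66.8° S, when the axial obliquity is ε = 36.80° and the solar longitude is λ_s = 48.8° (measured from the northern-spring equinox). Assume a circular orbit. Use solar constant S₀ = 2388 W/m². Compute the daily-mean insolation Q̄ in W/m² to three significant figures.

Q̄ ≈ 0.00 W/m²

Solar declination: sin δ = sin ε · sin λ_s = sin 36.80° × sin 48.8° = 0.45071, so δ = +26.790°.
cos H₀ = −tan(-66.8°) tan(+26.790°) = 1.1780 ≥ 1 ⇒ polar night, H₀ = 0 and Q̄ = 0.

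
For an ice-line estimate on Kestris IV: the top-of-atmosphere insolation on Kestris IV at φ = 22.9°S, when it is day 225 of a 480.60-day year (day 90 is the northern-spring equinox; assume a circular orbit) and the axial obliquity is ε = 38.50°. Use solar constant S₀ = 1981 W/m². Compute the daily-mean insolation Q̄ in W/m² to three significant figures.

Q̄ ≈ 249 W/m²

Solar longitude: λ_s = 360° × (225 − 90)/480.60 = 101.124°.
sin δ = sin 38.50° × sin 101.124° = 0.61082, so δ = +37.649°.
cos H₀ = −tan(-22.9°) tan(+37.649°) = 0.3259, H₀ = 1.2389 rad.
Bracket: H₀ sin φ sin δ + cos φ cos δ sin H₀ = 1.2389×-0.38912×0.61082 + 0.92119×0.79177×0.94541 = -0.294465 + 0.689554 = 0.395089.
Q̄ = (S₀/π) × [bracket] = (1981/π) × 0.395089 = 249.1 W/m².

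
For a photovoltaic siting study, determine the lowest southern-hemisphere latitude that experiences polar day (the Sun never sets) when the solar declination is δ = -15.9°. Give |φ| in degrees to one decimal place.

Polar day requires cos H₀ = −tan φ tan δ ≤ −1, i.e. tan φ tan δ ≥ 1.
The boundary is |tan φ| · |tan δ| = 1, so |φ| = 90° − |δ| = 90° − 15.9° = 74.1° in the southern hemisphere.

|φ| = 74.1°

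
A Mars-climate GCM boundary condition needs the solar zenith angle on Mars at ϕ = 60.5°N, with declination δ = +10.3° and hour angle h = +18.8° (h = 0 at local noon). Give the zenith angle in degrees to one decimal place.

cos θ_z = sin ϕ sin δ + cos ϕ cos δ cos h = 0.155622 + 0.458640 = 0.614262.
θ_z = arccos(0.614262) = 52.1°.

θ_z = 52.1°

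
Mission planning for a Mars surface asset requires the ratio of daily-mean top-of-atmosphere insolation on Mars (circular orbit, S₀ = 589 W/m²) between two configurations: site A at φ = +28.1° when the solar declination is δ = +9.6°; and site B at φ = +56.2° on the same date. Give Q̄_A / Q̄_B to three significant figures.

Q̄_A / Q̄_B ≈ 1.27

— Configuration A (φ=+28.1°):
cos H₀ = −tan(+28.1°) tan(+9.600°) = -0.0903, H₀ = 1.6612 rad.
Bracket: H₀ sin φ sin δ + cos φ cos δ sin H₀ = 1.6612×0.47101×0.16677 + 0.88213×0.98600×0.99591 = 0.130488 + 0.866223 = 0.996711.
Q̄ = (S₀/π) × [bracket] = (589/π) × 0.996711 = 186.87 W/m².
— Configuration B (φ=+56.2°):
cos H₀ = −tan(+56.2°) tan(+9.600°) = -0.2527, H₀ = 1.8262 rad.
Bracket: H₀ sin φ sin δ + cos φ cos δ sin H₀ = 1.8262×0.83098×0.16677 + 0.55630×0.98600×0.96756 = 0.253079 + 0.530718 = 0.783797.
Q̄ = (S₀/π) × [bracket] = (589/π) × 0.783797 = 146.95 W/m².
Ratio Q̄_A / Q̄_B = 186.87 / 146.95 = 1.272.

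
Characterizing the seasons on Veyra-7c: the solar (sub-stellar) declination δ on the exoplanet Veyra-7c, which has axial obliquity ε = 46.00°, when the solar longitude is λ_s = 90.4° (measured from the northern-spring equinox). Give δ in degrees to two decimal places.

δ = +46.00°

sin δ = sin ε · sin λ_s = sin 46.00° × sin 90.4° = 0.719322.
δ = arcsin(0.719322) = +46.00°.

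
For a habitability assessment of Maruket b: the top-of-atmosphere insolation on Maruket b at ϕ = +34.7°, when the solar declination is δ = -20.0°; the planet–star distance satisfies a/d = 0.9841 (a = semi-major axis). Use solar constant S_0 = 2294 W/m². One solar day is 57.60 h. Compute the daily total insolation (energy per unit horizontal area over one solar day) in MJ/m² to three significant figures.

72.1 MJ/m²

cos h₀ = −tan(+34.7°) tan(-20.000°) = 0.2520, h₀ = 1.3160 rad.
Bracket: h₀ sin ϕ sin δ + cos ϕ cos δ sin h₀ = 1.3160×0.56928×-0.34202 + 0.82214×0.93969×0.96772 = -0.256232 + 0.747619 = 0.491387.
Inverse-square distance factor (a/d)² = 0.9841² = 0.968453.
Q̄ = (S_0/π) × 0.968453 × [bracket] = (2294/π) × 0.968453 × 0.491387 = 347.49 W/m².
Daily total = Q̄ × 57.60 h × 3600 s/h = 347.49 × 57.60 × 3600 / 10⁶ = 72.06 MJ/m².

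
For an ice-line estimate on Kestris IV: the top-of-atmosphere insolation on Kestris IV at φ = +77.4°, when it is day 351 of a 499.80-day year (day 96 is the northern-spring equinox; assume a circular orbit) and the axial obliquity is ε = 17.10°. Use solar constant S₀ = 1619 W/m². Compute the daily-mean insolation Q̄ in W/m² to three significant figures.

Q̄ ≈ 97.9 W/m²

Solar longitude: λ_s = 360° × (351 − 96)/499.80 = 183.673°.
sin δ = sin 17.10° × sin 183.673° = -0.01884, so δ = -1.079°.
cos H₀ = −tan(+77.4°) tan(-1.079°) = 0.0843, H₀ = 1.4864 rad.
Bracket: H₀ sin φ sin δ + cos φ cos δ sin H₀ = 1.4864×0.97592×-0.01884 + 0.21814×0.99982×0.99644 = -0.027329 + 0.217324 = 0.189995.
Q̄ = (S₀/π) × [bracket] = (1619/π) × 0.189995 = 97.91 W/m².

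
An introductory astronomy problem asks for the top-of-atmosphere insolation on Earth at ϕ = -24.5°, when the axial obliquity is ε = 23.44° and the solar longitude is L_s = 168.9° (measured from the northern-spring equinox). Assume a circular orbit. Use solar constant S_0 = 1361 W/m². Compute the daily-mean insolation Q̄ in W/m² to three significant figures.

Q̄ ≈ 372 W/m²

Solar declination: sin δ = sin ε · sin L_s = sin 23.44° × sin 168.9° = 0.07658, so δ = +4.392°.
cos h₀ = −tan(-24.5°) tan(+4.392°) = 0.0350, h₀ = 1.5358 rad.
Bracket: h₀ sin ϕ sin δ + cos ϕ cos δ sin h₀ = 1.5358×-0.41469×0.07658 + 0.90996×0.99706×0.99939 = -0.048772 + 0.906731 = 0.857959.
Q̄ = (S_0/π) × [bracket] = (1361/π) × 0.857959 = 371.7 W/m².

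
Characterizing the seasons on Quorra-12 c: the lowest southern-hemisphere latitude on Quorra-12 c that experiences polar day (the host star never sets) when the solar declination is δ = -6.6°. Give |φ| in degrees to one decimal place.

Polar day requires cos H₀ = −tan φ tan δ ≤ −1, i.e. tan φ tan δ ≥ 1.
The boundary is |tan φ| · |tan δ| = 1, so |φ| = 90° − |δ| = 90° − 6.6° = 83.4° in the southern hemisphere.

|φ| = 83.4°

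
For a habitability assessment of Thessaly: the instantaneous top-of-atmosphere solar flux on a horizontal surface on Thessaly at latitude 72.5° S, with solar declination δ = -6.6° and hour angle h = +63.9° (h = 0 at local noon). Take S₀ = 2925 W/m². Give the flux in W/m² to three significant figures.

cos θ_z = sin φ sin δ + cos φ cos δ cos h = 0.109618 + 0.131416 = 0.241034.
Flux = S₀ · cos θ_z = 2925 × 0.241034 = 705.0 W/m².

705 W/m²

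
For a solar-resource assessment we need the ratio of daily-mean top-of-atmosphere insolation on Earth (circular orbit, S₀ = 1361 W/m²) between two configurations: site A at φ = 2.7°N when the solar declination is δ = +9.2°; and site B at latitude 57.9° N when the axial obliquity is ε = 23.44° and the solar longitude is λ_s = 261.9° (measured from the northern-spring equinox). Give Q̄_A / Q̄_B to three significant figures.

Q̄_A / Q̄_B ≈ 11.9

— Configuration A (φ=+2.7°):
cos H₀ = −tan(+2.7°) tan(+9.200°) = -0.0076, H₀ = 1.5784 rad.
Bracket: H₀ sin φ sin δ + cos φ cos δ sin H₀ = 1.5784×0.04711×0.15988 + 0.99889×0.98714×0.99997 = 0.011888 + 0.986015 = 0.997903.
Q̄ = (S₀/π) × [bracket] = (1361/π) × 0.997903 = 432.31 W/m².
— Configuration B (φ=+57.9°):
Solar declination: sin δ = sin ε · sin λ_s = sin 23.44° × sin 261.9° = -0.39382, so δ = -23.192°.
cos H₀ = −tan(+57.9°) tan(-23.192°) = 0.6830, H₀ = 0.8189 rad.
Bracket: H₀ sin φ sin δ + cos φ cos δ sin H₀ = 0.8189×0.84712×-0.39382 + 0.53140×0.91919×0.73042 = -0.273196 + 0.356779 = 0.083583.
Q̄ = (S₀/π) × [bracket] = (1361/π) × 0.083583 = 36.210 W/m².
Ratio Q̄_A / Q̄_B = 432.31 / 36.210 = 11.94.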